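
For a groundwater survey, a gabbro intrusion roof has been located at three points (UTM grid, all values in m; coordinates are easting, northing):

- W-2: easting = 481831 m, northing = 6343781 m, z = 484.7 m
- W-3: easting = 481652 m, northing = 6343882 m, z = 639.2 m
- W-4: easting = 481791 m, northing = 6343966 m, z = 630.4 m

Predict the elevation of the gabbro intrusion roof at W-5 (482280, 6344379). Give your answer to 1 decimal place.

679.9 m

Two edge vectors: W-2→W-3 = (-179, 101, 154.5), W-2→W-4 = (-40, 185, 145.7).
Normal n = (W-2→W-3) × (W-2→W-4) = (-13866.8, 19900.3, -29075).
So ∂z/∂easting = −n_x/n_z = −0.476932072 and ∂z/∂northing = −n_y/n_z = 0.684447120.
Intercept c from W-2: 484.7 + 229800.66 − 4341982.63 = −4111697.28.
At (482280, 6344379): z = −230014.8 + 4342391.9 − 4111697.28 = 679.9 m.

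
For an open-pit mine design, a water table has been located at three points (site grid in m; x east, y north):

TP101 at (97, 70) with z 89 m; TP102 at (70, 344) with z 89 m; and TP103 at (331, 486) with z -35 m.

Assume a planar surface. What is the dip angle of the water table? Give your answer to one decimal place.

24.4°

Let the plane be z = a·x + b·y + c.
TP102−TP101: −27a + 274b = 0;  TP103−TP101: 234a + 416b = −124.
Solving gives a = −0.45092, b = −0.04443.
Gradient magnitude |∇z| = √(a² + b²) = √(0.20333 + 0.00197) = 0.45311.
True dip = arctan(0.45311) = 24.4°, dipping toward E (azimuth ≈ 084°).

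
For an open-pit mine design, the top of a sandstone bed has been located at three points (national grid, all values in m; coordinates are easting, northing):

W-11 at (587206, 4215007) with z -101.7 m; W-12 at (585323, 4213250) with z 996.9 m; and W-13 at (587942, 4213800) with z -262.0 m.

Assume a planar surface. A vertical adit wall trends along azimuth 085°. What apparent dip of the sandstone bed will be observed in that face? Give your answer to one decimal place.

24.8°

Let the plane be z = a·easting + b·northing + c.
W-12−W-11: −1883a − 1757b = 1098.6;  W-13−W-11: 736a − 1207b = −160.3.
Solving gives a = −0.45084, b = −0.14210.
Unit vector along 085° is (sin 85°, cos 85°) = (0.9962, 0.0872).
Slope in that direction = a·(0.9962) + b·(0.0872) = −0.46151.
Apparent dip = arctan|0.46151| = 24.8° (true dip is 25.3°, so apparent ≤ true as expected).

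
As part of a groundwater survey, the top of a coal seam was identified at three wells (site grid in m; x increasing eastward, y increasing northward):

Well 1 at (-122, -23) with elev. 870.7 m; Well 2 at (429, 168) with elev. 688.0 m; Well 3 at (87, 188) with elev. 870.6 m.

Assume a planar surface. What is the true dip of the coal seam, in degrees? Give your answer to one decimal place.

Let the plane be z = a·x + b·y + c.
Well 2−Well 1: 551a + 191b = −182.7;  Well 3−Well 1: 209a + 211b = −0.1.
Solving gives a = −0.50471, b = 0.49945.
Gradient magnitude |∇z| = √(a² + b²) = √(0.25473 + 0.24945) = 0.71006.
True dip = arctan(0.71006) = 35.4°, dipping toward SE (azimuth ≈ 135°).

35.4°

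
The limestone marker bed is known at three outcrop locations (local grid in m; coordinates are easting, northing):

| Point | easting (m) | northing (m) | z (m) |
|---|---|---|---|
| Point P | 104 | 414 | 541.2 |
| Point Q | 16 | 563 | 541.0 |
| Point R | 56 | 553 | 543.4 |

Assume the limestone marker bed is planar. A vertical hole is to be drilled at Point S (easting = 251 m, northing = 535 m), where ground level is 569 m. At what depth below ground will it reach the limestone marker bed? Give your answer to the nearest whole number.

13 m

Let the plane be z = a·easting + b·northing + c.
Point Q−Point P: −88a + 149b = −0.2;  Point R−Point P: −48a + 139b = 2.2.
Solving gives a = 0.07000, b = 0.04000.
Then c = 541.2 − a·104 − b·414 = 517.36.
At (251, 535): z_contact = 17.6 + 21.4 + 517.36 = 556.3 m.
Depth below ground = 569 − 556.3 = 13 m.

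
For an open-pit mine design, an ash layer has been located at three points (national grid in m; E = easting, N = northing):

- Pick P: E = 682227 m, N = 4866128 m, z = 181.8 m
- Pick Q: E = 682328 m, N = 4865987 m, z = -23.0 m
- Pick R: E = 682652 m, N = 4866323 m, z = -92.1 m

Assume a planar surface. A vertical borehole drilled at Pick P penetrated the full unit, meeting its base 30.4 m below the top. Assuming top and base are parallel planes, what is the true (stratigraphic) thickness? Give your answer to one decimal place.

19.1 m

Two edge vectors: Pick P→Pick Q = (101, -141, -204.8), Pick P→Pick R = (425, 195, -273.9).
Normal n = (Pick P→Pick Q) × (Pick P→Pick R) = (78555.9, -59376.1, 79620).
So ∂z/∂E = −n_x/n_z = −0.98664 and ∂z/∂N = −n_y/n_z = 0.74574.
|∇z| = √(a²+b²) = 1.23676, so dip δ = arctan(1.23676) = 51.04°.
True thickness = vertical thickness × cos δ = 30.4 × cos 51.04° = 19.1 m.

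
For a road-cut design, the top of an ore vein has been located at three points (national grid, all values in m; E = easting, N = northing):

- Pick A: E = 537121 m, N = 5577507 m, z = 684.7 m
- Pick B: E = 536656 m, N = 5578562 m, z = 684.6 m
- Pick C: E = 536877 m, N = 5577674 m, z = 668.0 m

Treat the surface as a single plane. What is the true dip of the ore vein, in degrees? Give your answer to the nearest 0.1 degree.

Two edge vectors: Pick A→Pick B = (-465, 1055, -0.1), Pick A→Pick C = (-244, 167, -16.7).
Normal n = (Pick A→Pick B) × (Pick A→Pick C) = (-17601.8, -7741.1, 179765).
So ∂z/∂E = −n_x/n_z = 0.09792 and ∂z/∂N = −n_y/n_z = 0.04306.
Gradient magnitude |∇z| = √(a² + b²) = √(0.00959 + 0.00185) = 0.10697.
True dip = arctan(0.10697) = 6.1°, dipping toward WSW (azimuth ≈ 246°).

6.1°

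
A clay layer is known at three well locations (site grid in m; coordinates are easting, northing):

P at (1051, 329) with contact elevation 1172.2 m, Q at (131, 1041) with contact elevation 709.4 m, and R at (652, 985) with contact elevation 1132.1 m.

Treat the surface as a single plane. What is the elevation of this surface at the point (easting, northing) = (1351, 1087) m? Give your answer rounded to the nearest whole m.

1781 m

Two edge vectors: P→Q = (-920, 712, -462.8), P→R = (-399, 656, -40.1).
Normal n = (P→Q) × (P→R) = (275045.6, 147765.2, -319432).
So ∂z/∂easting = −n_x/n_z = 0.86105 and ∂z/∂northing = −n_y/n_z = 0.46259.
Intercept c from P: 1172.2 − 904.96 − 152.19 = 115.05.
At (1351, 1087): z = 1163.3 + 502.8 + 115.05 = 1781.2 m.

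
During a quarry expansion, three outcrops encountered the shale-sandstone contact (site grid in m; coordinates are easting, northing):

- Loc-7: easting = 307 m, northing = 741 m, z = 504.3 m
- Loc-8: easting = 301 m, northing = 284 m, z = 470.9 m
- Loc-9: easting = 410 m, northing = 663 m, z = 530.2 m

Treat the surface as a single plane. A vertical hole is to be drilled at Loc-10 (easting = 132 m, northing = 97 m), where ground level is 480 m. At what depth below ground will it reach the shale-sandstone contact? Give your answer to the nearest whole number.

73 m

Two edge vectors: Loc-7→Loc-8 = (-6, -457, -33.4), Loc-7→Loc-9 = (103, -78, 25.9).
Normal n = (Loc-7→Loc-8) × (Loc-7→Loc-9) = (-14441.5, -3284.8, 47539).
So ∂z/∂easting = −n_x/n_z = 0.30378 and ∂z/∂northing = −n_y/n_z = 0.06910.
Intercept c from Loc-7: 504.3 − 93.26 − 51.20 = 359.84.
At (132, 97): z_contact = 40.1 + 6.7 + 359.84 = 406.6 m.
Depth below ground = 480 − 406.6 = 73 m.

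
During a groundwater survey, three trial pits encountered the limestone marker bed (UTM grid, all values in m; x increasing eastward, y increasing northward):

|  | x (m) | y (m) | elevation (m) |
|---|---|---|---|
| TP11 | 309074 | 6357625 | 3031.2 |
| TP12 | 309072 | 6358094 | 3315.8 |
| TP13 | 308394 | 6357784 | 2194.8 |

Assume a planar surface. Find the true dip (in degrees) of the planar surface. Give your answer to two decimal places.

Two edge vectors: TP11→TP12 = (-2, 469, 284.6), TP11→TP13 = (-680, 159, -836.4).
Normal n = (TP11→TP12) × (TP11→TP13) = (-437523, -195200.8, 318602).
So ∂z/∂x = −n_x/n_z = 1.37326 and ∂z/∂y = −n_y/n_z = 0.61268.
Gradient magnitude |∇z| = √(a² + b²) = √(1.88584 + 0.37538) = 1.50373.
True dip = arctan(1.50373) = 56.38°, dipping toward WSW (azimuth ≈ 246°).

56.38°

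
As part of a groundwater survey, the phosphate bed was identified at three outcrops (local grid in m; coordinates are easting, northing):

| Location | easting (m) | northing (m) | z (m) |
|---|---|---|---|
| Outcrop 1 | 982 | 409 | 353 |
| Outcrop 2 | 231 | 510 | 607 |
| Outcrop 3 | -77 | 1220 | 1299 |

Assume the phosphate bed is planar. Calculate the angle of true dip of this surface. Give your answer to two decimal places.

42.19°

Two edge vectors: Outcrop 1→Outcrop 2 = (-751, 101, 254), Outcrop 1→Outcrop 3 = (-1059, 811, 946).
Normal n = (Outcrop 1→Outcrop 2) × (Outcrop 1→Outcrop 3) = (-110448, 441460, -502102).
So ∂z/∂easting = −n_x/n_z = −0.21997 and ∂z/∂northing = −n_y/n_z = 0.87922.
Gradient magnitude |∇z| = √(a² + b²) = √(0.04839 + 0.77303) = 0.90632.
True dip = arctan(0.90632) = 42.19°, dipping toward SSE (azimuth ≈ 166°).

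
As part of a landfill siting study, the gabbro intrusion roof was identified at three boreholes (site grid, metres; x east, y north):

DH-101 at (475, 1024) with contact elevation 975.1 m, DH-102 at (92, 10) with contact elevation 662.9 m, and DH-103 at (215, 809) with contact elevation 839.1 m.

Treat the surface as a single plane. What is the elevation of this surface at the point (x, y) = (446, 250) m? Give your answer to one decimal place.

839.6 m

Let the plane be z = a·x + b·y + c.
DH-102−DH-101: −383a − 1014b = −312.2;  DH-103−DH-101: −260a − 215b = −136.
Solving gives a = 0.390419, b = 0.160424.
Then c = 975.1 − a·475 − b·1024 = 625.38.
At (446, 250): z = 174.1 + 40.1 + 625.38 = 839.6 m.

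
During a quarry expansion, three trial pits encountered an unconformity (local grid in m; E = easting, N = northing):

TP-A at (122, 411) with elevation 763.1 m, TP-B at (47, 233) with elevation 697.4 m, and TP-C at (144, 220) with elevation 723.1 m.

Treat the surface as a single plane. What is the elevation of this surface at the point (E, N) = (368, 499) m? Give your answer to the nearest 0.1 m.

Two edge vectors: TP-A→TP-B = (-75, -178, -65.7), TP-A→TP-C = (22, -191, -40).
Normal n = (TP-A→TP-B) × (TP-A→TP-C) = (-5428.7, -4445.4, 18241).
So ∂z/∂E = −n_x/n_z = 0.29761 and ∂z/∂N = −n_y/n_z = 0.24370.
Intercept c from TP-A: 763.1 − 36.31 − 100.16 = 626.63.
At (368, 499): z = 109.5 + 121.6 + 626.63 = 857.8 m.

857.8 m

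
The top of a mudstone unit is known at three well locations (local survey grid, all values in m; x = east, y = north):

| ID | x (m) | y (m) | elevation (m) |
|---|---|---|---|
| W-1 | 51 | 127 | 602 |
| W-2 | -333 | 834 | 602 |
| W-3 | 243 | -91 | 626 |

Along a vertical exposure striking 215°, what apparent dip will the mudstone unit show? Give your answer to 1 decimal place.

Let the plane be z = a·x + b·y + c.
W-2−W-1: −384a + 707b = 0;  W-3−W-1: 192a − 218b = 24.
Solving gives a = 0.32611, b = 0.17712.
Unit vector along 215° is (sin 215°, cos 215°) = (-0.5736, -0.8192).
Slope in that direction = a·(-0.5736) + b·(-0.8192) = −0.33214.
Apparent dip = arctan|0.33214| = 18.4° (true dip is 20.4°, so apparent ≤ true as expected).

18.4°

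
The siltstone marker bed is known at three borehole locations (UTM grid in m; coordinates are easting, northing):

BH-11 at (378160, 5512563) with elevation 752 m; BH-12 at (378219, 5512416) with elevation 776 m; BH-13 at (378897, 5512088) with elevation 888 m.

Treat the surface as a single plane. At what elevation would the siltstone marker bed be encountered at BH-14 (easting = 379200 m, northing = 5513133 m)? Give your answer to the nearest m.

795 m

Let the plane be z = a·easting + b·northing + c.
BH-12−BH-11: 59a − 147b = 24;  BH-13−BH-11: 737a − 475b = 136.
Solving gives a = 0.10698010, b = −0.12032771.
Then c = 752 − a·378160 − b·5512563 = 623610.51.
At (379200, 5513133): z = 40566.9 − 663382.7 + 623610.51 = 794.7 m.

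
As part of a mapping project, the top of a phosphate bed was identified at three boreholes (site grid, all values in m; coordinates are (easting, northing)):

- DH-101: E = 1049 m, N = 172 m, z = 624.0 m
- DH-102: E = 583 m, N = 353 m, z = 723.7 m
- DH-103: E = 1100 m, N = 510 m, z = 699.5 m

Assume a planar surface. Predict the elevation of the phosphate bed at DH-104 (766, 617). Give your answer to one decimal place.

Two edge vectors: DH-101→DH-102 = (-466, 181, 99.7), DH-101→DH-103 = (51, 338, 75.5).
Normal n = (DH-101→DH-102) × (DH-101→DH-103) = (-20033.1, 40267.7, -166739).
So ∂z/∂E = −n_x/n_z = −0.120146 and ∂z/∂N = −n_y/n_z = 0.241501.
Intercept c from DH-101: 624 + 126.03 − 41.54 = 708.50.
At (766, 617): z = −92.0 + 149.0 + 708.50 = 765.5 m.

765.5 m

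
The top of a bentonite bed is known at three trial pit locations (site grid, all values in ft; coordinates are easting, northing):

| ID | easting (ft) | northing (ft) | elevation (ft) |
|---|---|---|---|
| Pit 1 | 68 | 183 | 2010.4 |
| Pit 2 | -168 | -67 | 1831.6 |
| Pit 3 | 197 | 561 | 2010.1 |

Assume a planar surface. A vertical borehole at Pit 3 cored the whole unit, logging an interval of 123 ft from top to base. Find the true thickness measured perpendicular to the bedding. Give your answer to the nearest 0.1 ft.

76.6 ft

Let the plane be z = a·easting + b·northing + c.
Pit 2−Pit 1: −236a − 250b = −178.8;  Pit 3−Pit 1: 129a + 378b = −0.3.
Solving gives a = 1.18792, b = −0.40619.
|∇z| = √(a²+b²) = 1.25544, so dip δ = arctan(1.25544) = 51.46°.
True thickness = vertical thickness × cos δ = 123 × cos 51.46° = 76.6 ft.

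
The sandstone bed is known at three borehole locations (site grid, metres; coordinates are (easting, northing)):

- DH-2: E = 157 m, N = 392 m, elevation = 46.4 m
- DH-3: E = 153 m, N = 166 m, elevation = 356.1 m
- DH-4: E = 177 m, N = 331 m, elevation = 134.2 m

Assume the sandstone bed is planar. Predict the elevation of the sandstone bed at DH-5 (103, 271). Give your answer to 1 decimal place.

Two edge vectors: DH-2→DH-3 = (-4, -226, 309.7), DH-2→DH-4 = (20, -61, 87.8).
Normal n = (DH-2→DH-3) × (DH-2→DH-4) = (-951.1, 6545.2, 4764).
So ∂z/∂E = −n_x/n_z = 0.19964 and ∂z/∂N = −n_y/n_z = −1.37389.
Intercept c from DH-2: 46.4 − 31.34 + 538.56 = 553.62.
At (103, 271): z = 20.6 − 372.3 + 553.62 = 201.9 m.

201.9 m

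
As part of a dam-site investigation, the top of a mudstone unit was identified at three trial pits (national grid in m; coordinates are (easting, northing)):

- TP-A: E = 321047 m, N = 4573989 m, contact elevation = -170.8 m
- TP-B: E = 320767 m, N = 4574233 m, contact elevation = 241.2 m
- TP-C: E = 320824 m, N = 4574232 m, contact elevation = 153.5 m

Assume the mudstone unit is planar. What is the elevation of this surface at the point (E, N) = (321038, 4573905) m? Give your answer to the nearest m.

-150 m

Let the plane be z = a·E + b·N + c.
TP-B−TP-A: −280a + 244b = 412;  TP-C−TP-A: −223a + 243b = 324.3.
Solving gives a = −1.53997652, b = −0.07866158.
Then c = -170.8 − a·321047 − b·4573989 = 854031.24.
At (321038, 4573905): z = −494391.0 − 359790.6 + 854031.24 = -150.3 m.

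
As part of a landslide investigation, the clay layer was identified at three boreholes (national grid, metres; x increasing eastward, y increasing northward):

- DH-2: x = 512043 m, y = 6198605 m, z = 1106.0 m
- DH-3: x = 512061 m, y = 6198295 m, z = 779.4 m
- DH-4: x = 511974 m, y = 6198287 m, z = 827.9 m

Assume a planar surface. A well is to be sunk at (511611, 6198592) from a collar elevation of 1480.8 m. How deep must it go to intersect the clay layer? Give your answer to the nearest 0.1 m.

106.8 m

Let the plane be z = a·x + b·y + c.
DH-3−DH-2: 18a − 310b = −326.6;  DH-4−DH-2: −69a − 318b = −278.1.
Solving gives a = −0.650874087, b = 1.015755698.
Then c = 1106 − a·512043 − b·6198605 = −5961886.83.
At (511611, 6198592): z_contact = −332994.34 + 6296255.14 − 5961886.83 = 1373.97 m.
Depth below ground = 1480.8 − 1373.97 = 106.8 m.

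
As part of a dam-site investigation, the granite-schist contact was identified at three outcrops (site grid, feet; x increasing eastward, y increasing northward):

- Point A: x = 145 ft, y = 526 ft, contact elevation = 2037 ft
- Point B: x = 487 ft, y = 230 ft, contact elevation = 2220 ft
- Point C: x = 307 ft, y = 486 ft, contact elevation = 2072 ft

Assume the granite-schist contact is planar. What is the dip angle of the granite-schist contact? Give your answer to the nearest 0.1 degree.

Let the plane be z = a·x + b·y + c.
Point B−Point A: 342a − 296b = 183;  Point C−Point A: 162a − 40b = 35.
Solving gives a = 0.08870, b = −0.51576.
Gradient magnitude |∇z| = √(a² + b²) = √(0.00787 + 0.26600) = 0.52333.
True dip = arctan(0.52333) = 27.6°, dipping toward N (azimuth ≈ 350°).

27.6°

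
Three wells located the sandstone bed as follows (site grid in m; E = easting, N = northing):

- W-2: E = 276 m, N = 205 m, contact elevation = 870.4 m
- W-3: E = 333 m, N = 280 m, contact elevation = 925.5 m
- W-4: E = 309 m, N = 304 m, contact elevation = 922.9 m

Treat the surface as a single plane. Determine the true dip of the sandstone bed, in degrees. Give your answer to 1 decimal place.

31.2°

Let the plane be z = a·E + b·N + c.
W-3−W-2: 57a + 75b = 55.1;  W-4−W-2: 33a + 99b = 52.5.
Solving gives a = 0.47898, b = 0.37064.
Gradient magnitude |∇z| = √(a² + b²) = √(0.22942 + 0.13738) = 0.60564.
True dip = arctan(0.60564) = 31.2°, dipping toward SW (azimuth ≈ 232°).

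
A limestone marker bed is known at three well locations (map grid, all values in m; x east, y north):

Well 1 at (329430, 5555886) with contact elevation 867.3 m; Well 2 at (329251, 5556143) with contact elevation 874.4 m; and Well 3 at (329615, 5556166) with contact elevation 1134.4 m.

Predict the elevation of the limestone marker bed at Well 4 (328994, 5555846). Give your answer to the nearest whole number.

550 m

Two edge vectors: Well 1→Well 2 = (-179, 257, 7.1), Well 1→Well 3 = (185, 280, 267.1).
Normal n = (Well 1→Well 2) × (Well 1→Well 3) = (66656.7, 49124.4, -97665).
So ∂z/∂x = −n_x/n_z = 0.68250346 and ∂z/∂y = −n_y/n_z = 0.50298879.
Intercept c from Well 1: 867.3 − 224837.11 − 2794548.37 = −3018518.18.
At (328994, 5555846): z = 224539.5 + 2794528.2 − 3018518.18 = 549.6 m.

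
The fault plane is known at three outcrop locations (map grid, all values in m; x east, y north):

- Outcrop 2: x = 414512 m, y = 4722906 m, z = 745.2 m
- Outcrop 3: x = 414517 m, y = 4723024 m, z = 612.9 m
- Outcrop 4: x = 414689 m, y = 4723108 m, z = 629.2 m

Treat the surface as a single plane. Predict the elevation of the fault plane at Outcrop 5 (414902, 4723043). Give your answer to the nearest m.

844 m

Two edge vectors: Outcrop 2→Outcrop 3 = (5, 118, -132.3), Outcrop 2→Outcrop 4 = (177, 202, -116).
Normal n = (Outcrop 2→Outcrop 3) × (Outcrop 2→Outcrop 4) = (13036.6, -22837.1, -19876).
So ∂z/∂x = −n_x/n_z = 0.65589656 and ∂z/∂y = −n_y/n_z = −1.14897867.
Intercept c from Outcrop 2: 745.2 − 271876.99 + 5426518.24 = 5155386.45.
At (414902, 4723043): z = 272132.8 − 5426675.7 + 5155386.45 = 843.6 m.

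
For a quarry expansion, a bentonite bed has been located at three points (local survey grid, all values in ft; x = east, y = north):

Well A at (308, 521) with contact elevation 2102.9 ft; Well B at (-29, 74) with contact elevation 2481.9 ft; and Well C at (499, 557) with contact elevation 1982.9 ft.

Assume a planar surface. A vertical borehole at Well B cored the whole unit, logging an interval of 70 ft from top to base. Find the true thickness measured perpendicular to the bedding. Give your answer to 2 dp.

57.38 ft

Two edge vectors: Well A→Well B = (-337, -447, 379), Well A→Well C = (191, 36, -120).
Normal n = (Well A→Well B) × (Well A→Well C) = (39996, 31949, 73245).
So ∂z/∂x = −n_x/n_z = −0.54606 and ∂z/∂y = −n_y/n_z = −0.43619.
|∇z| = √(a²+b²) = 0.69889, so dip δ = arctan(0.69889) = 34.95°.
True thickness = vertical thickness × cos δ = 70 × cos 34.95° = 57.38 ft.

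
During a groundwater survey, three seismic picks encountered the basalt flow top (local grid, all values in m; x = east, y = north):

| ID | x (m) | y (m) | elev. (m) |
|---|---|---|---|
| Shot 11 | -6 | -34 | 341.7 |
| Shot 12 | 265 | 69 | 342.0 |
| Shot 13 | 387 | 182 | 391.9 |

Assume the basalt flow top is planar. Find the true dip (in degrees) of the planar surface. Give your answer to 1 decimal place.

38.6°

Two edge vectors: Shot 11→Shot 12 = (271, 103, 0.3), Shot 11→Shot 13 = (393, 216, 50.2).
Normal n = (Shot 11→Shot 12) × (Shot 11→Shot 13) = (5105.8, -13486.3, 18057).
So ∂z/∂x = −n_x/n_z = −0.28276 and ∂z/∂y = −n_y/n_z = 0.74687.
Gradient magnitude |∇z| = √(a² + b²) = √(0.07995 + 0.55782) = 0.79861.
True dip = arctan(0.79861) = 38.6°, dipping toward SSE (azimuth ≈ 159°).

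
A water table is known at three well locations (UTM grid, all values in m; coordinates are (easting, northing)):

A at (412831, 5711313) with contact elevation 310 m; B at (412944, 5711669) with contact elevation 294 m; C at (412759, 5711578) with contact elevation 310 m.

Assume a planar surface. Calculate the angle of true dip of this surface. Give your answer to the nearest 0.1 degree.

4.5°

Two edge vectors: A→B = (113, 356, -16), A→C = (-72, 265, 0).
Normal n = (A→B) × (A→C) = (4240, 1152, 55577).
So ∂z/∂E = −n_x/n_z = −0.07629 and ∂z/∂N = −n_y/n_z = −0.02073.
Gradient magnitude |∇z| = √(a² + b²) = √(0.00582 + 0.00043) = 0.07906.
True dip = arctan(0.07906) = 4.5°, dipping toward ENE (azimuth ≈ 075°).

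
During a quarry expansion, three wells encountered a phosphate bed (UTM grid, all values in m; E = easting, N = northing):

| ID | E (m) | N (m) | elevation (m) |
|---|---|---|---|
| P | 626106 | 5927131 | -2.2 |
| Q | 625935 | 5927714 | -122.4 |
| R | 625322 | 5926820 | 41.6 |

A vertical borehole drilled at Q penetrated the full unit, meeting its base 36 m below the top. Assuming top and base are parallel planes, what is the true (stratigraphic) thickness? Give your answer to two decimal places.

Two edge vectors: P→Q = (-171, 583, -120.2), P→R = (-784, -311, 43.8).
Normal n = (P→Q) × (P→R) = (-11846.8, 101726.6, 510253).
So ∂z/∂E = −n_x/n_z = 0.02322 and ∂z/∂N = −n_y/n_z = −0.19937.
|∇z| = √(a²+b²) = 0.20071, so dip δ = arctan(0.20071) = 11.35°.
True thickness = vertical thickness × cos δ = 36 × cos 11.35° = 35.30 m.

35.30 m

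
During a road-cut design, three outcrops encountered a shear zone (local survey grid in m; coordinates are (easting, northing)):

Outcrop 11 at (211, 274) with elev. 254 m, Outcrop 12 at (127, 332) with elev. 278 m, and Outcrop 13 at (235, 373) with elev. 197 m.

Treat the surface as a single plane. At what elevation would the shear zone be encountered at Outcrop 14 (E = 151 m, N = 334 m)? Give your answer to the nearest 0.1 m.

263.1 m

Let the plane be z = a·E + b·N + c.
Outcrop 12−Outcrop 11: −84a + 58b = 24;  Outcrop 13−Outcrop 11: 24a + 99b = −57.
Solving gives a = −0.58529, b = −0.43387.
Then c = 254 − a·211 − b·274 = 496.38.
At (151, 334): z = −88.4 − 144.9 + 496.38 = 263.1 m.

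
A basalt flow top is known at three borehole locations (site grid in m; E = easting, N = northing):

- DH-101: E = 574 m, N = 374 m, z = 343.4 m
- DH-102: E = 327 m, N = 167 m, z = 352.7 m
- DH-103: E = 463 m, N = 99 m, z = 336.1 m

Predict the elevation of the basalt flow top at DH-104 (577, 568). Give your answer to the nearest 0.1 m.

355.4 m

Let the plane be z = a·E + b·N + c.
DH-102−DH-101: −247a − 207b = 9.3;  DH-103−DH-101: −111a − 275b = −7.3.
Solving gives a = −0.09052, b = 0.06308.
Then c = 343.4 − a·574 − b·374 = 371.76.
At (577, 568): z = −52.2 + 35.8 + 371.76 = 355.4 m.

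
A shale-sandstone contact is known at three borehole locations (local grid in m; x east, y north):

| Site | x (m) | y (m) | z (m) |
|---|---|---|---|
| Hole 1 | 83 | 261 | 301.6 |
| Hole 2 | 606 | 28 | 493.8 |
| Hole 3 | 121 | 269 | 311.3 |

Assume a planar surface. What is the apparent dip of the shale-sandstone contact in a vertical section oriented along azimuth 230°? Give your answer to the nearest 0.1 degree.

Two edge vectors: Hole 1→Hole 2 = (523, -233, 192.2), Hole 1→Hole 3 = (38, 8, 9.7).
Normal n = (Hole 1→Hole 2) × (Hole 1→Hole 3) = (-3797.7, 2230.5, 13038).
So ∂z/∂x = −n_x/n_z = 0.29128 and ∂z/∂y = −n_y/n_z = −0.17108.
Unit vector along 230° is (sin 230°, cos 230°) = (-0.7660, -0.6428).
Slope in that direction = a·(-0.7660) + b·(-0.6428) = −0.11317.
Apparent dip = arctan|0.11317| = 6.5° (true dip is 18.7°, so apparent ≤ true as expected).

6.5°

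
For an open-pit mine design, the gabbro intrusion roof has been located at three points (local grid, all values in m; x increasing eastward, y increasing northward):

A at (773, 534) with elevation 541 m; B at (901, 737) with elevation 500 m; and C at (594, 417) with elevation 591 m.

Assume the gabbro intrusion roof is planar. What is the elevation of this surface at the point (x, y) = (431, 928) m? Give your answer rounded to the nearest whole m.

Let the plane be z = a·x + b·y + c.
B−A: 128a + 203b = −41;  C−A: −179a − 117b = 50.
Solving gives a = −0.25060, b = −0.04396.
Then c = 541 − a·773 − b·534 = 758.19.
At (431, 928): z = −108.0 − 40.8 + 758.19 = 609.4 m.

609 m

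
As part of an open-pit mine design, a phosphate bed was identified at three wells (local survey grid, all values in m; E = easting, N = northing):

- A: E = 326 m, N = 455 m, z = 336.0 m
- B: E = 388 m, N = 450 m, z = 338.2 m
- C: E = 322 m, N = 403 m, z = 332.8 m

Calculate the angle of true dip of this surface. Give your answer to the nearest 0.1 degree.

Let the plane be z = a·E + b·N + c.
B−A: 62a − 5b = 2.2;  C−A: −4a − 52b = −3.2.
Solving gives a = 0.04020, b = 0.05845.
Gradient magnitude |∇z| = √(a² + b²) = √(0.00162 + 0.00342) = 0.07094.
True dip = arctan(0.07094) = 4.1°, dipping toward SW (azimuth ≈ 215°).

4.1°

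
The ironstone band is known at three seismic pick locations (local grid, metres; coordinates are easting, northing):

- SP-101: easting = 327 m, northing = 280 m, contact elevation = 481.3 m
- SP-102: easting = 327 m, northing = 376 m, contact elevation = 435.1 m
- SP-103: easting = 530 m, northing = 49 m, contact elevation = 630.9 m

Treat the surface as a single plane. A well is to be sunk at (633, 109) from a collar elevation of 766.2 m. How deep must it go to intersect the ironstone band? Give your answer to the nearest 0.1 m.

144.7 m

Two edge vectors: SP-101→SP-102 = (0, 96, -46.2), SP-101→SP-103 = (203, -231, 149.6).
Normal n = (SP-101→SP-102) × (SP-101→SP-103) = (3689.4, -9378.6, -19488).
So ∂z/∂easting = −n_x/n_z = 0.18932 and ∂z/∂northing = −n_y/n_z = −0.48125.
Intercept c from SP-101: 481.3 − 61.91 + 134.75 = 554.14.
At (633, 109): z_contact = 119.84 − 52.46 + 554.14 = 621.52 m.
Depth below ground = 766.2 − 621.52 = 144.7 m.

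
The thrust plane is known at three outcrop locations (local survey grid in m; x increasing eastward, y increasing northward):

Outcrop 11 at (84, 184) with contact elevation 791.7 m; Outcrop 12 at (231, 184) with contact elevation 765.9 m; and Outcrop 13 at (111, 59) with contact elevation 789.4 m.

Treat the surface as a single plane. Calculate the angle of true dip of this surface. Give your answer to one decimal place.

10.0°

Two edge vectors: Outcrop 11→Outcrop 12 = (147, 0, -25.8), Outcrop 11→Outcrop 13 = (27, -125, -2.3).
Normal n = (Outcrop 11→Outcrop 12) × (Outcrop 11→Outcrop 13) = (-3225, -358.5, -18375).
So ∂z/∂x = −n_x/n_z = −0.17551 and ∂z/∂y = −n_y/n_z = −0.01951.
Gradient magnitude |∇z| = √(a² + b²) = √(0.03080 + 0.00038) = 0.17659.
True dip = arctan(0.17659) = 10.0°, dipping toward E (azimuth ≈ 084°).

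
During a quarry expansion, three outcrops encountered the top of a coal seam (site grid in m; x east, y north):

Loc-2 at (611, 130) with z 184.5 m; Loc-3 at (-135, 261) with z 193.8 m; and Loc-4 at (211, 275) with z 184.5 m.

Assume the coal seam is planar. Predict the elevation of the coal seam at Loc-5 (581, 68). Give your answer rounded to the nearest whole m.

Let the plane be z = a·x + b·y + c.
Loc-3−Loc-2: −746a + 131b = 9.3;  Loc-4−Loc-2: −400a + 145b = 0.
Solving gives a = −0.02418, b = −0.06670.
Then c = 184.5 − a·611 − b·130 = 207.95.
At (581, 68): z = −14.0 − 4.5 + 207.95 = 189.4 m.

189 m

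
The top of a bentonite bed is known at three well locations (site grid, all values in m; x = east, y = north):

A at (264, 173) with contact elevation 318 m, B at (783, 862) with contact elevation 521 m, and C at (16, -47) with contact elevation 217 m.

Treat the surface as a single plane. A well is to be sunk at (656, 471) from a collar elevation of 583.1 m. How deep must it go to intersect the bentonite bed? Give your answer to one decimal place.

103.6 m

Two edge vectors: A→B = (519, 689, 203), A→C = (-248, -220, -101).
Normal n = (A→B) × (A→C) = (-24929, 2075, 56692).
So ∂z/∂x = −n_x/n_z = 0.43973 and ∂z/∂y = −n_y/n_z = −0.03660.
Intercept c from A: 318 − 116.09 + 6.33 = 208.24.
At (656, 471): z_contact = 288.46 − 17.24 + 208.24 = 479.47 m.
Depth below ground = 583.1 − 479.47 = 103.6 m.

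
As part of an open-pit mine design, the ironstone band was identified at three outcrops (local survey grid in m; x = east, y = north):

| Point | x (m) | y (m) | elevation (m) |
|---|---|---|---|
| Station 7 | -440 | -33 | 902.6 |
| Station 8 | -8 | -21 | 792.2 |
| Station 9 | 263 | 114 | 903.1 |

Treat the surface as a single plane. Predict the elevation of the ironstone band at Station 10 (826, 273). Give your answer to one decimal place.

961.8 m

Let the plane be z = a·x + b·y + c.
Station 8−Station 7: 432a + 12b = −110.4;  Station 9−Station 7: 703a + 147b = 0.5.
Solving gives a = −0.29481, b = 1.41329.
Then c = 902.6 − a·-440 − b·-33 = 819.52.
At (826, 273): z = −243.5 + 385.8 + 819.52 = 961.8 m.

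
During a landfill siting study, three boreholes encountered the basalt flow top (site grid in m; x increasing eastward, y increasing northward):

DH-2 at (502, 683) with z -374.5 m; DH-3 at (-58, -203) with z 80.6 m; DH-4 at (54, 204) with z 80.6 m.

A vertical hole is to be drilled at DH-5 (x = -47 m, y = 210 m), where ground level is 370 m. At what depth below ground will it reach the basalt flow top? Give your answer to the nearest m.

142 m

Let the plane be z = a·x + b·y + c.
DH-3−DH-2: −560a − 886b = 455.1;  DH-4−DH-2: −448a − 479b = 455.1.
Solving gives a = −1.43934, b = 0.39608.
Then c = -374.5 − a·502 − b·683 = 77.52.
At (-47, 210): z_contact = 67.6 + 83.2 + 77.52 = 228.3 m.
Depth below ground = 370 − 228.3 = 142 m.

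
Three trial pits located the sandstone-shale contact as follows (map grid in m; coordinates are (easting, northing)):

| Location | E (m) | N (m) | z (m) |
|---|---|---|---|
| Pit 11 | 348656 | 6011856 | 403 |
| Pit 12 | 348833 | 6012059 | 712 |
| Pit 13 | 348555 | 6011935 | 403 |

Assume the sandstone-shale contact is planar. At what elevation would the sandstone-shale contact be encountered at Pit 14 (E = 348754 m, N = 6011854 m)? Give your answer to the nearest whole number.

Let the plane be z = a·E + b·N + c.
Pit 12−Pit 11: 177a + 203b = 309;  Pit 13−Pit 11: −101a + 79b = 0.
Solving gives a = 0.70785246, b = 0.90497593.
Then c = 403 − a·348656 − b·6011856 = −5686979.00.
At (348754, 6011854): z = 246866.4 + 5440583.2 − 5686979.00 = 470.6 m.

471 m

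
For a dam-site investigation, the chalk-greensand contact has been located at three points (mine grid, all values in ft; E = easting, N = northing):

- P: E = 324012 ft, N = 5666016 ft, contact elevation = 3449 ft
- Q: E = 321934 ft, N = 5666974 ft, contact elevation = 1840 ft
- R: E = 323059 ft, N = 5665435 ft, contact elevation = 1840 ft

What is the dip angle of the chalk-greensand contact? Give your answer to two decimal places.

Let the plane be z = a·E + b·N + c.
Q−P: −2078a + 958b = −1609;  R−P: −953a − 581b = −1609.
Solving gives a = 1.16788, b = 0.85371.
Gradient magnitude |∇z| = √(a² + b²) = √(1.36395 + 0.72883) = 1.44664.
True dip = arctan(1.44664) = 55.35°, dipping toward SW (azimuth ≈ 234°).

55.35°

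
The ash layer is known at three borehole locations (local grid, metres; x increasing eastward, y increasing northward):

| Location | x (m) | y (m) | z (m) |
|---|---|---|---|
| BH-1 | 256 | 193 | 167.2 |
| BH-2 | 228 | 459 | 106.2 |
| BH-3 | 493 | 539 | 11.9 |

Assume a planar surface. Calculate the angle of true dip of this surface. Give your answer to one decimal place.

20.8°

Let the plane be z = a·x + b·y + c.
BH-2−BH-1: −28a + 266b = −61;  BH-3−BH-1: 237a + 346b = −155.3.
Solving gives a = −0.27779, b = −0.25856.
Gradient magnitude |∇z| = √(a² + b²) = √(0.07717 + 0.06686) = 0.37950.
True dip = arctan(0.37950) = 20.8°, dipping toward NE (azimuth ≈ 047°).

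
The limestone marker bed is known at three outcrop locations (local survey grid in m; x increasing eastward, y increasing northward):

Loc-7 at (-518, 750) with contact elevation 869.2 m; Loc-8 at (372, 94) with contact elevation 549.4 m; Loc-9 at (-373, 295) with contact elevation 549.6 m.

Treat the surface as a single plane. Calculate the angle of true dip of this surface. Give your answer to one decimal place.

Two edge vectors: Loc-7→Loc-8 = (890, -656, -319.8), Loc-7→Loc-9 = (145, -455, -319.6).
Normal n = (Loc-7→Loc-8) × (Loc-7→Loc-9) = (64148.6, 238073, -309830).
So ∂z/∂x = −n_x/n_z = 0.20704 and ∂z/∂y = −n_y/n_z = 0.76840.
Gradient magnitude |∇z| = √(a² + b²) = √(0.04287 + 0.59044) = 0.79580.
True dip = arctan(0.79580) = 38.5°, dipping toward SSW (azimuth ≈ 195°).

38.5°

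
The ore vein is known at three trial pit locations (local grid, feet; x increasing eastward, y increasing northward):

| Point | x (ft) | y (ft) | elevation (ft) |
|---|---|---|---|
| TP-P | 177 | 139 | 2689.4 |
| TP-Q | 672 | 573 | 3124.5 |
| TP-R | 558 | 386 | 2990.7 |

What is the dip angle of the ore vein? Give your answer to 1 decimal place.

Let the plane be z = a·x + b·y + c.
TP-Q−TP-P: 495a + 434b = 435.1;  TP-R−TP-P: 381a + 247b = 301.3.
Solving gives a = 0.54061, b = 0.38594.
Gradient magnitude |∇z| = √(a² + b²) = √(0.29226 + 0.14895) = 0.66424.
True dip = arctan(0.66424) = 33.6°, dipping toward SW (azimuth ≈ 234°).

33.6°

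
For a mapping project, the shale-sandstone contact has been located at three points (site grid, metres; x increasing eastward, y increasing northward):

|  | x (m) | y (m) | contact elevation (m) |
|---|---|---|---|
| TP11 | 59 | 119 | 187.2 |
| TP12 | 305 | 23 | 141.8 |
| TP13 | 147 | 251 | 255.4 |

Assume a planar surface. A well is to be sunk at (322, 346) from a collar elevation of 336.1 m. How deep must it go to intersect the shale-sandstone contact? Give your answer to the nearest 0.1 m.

30.1 m

Let the plane be z = a·x + b·y + c.
TP12−TP11: 246a − 96b = −45.4;  TP13−TP11: 88a + 132b = 68.2.
Solving gives a = 0.01355, b = 0.50763.
Then c = 187.2 − a·59 − b·119 = 125.99.
At (322, 346): z_contact = 4.36 + 175.64 + 125.99 = 306.00 m.
Depth below ground = 336.1 − 306.00 = 30.1 m.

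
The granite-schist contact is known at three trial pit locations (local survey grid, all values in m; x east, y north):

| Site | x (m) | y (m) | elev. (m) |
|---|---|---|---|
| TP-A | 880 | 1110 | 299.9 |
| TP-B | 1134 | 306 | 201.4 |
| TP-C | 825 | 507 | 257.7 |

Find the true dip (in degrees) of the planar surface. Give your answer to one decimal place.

8.7°

Let the plane be z = a·x + b·y + c.
TP-B−TP-A: 254a − 804b = −98.5;  TP-C−TP-A: −55a − 603b = −42.2.
Solving gives a = −0.12902, b = 0.08175.
Gradient magnitude |∇z| = √(a² + b²) = √(0.01665 + 0.00668) = 0.15274.
True dip = arctan(0.15274) = 8.7°, dipping toward ESE (azimuth ≈ 122°).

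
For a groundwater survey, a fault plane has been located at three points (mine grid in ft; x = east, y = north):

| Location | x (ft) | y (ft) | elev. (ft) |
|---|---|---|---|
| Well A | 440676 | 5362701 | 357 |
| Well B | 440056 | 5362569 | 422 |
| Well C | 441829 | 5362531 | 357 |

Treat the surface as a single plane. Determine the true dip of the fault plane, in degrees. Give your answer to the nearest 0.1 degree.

Let the plane be z = a·x + b·y + c.
Well B−Well A: −620a − 132b = 65;  Well C−Well A: 1153a − 170b = 0.
Solving gives a = −0.04290, b = −0.29094.
Gradient magnitude |∇z| = √(a² + b²) = √(0.00184 + 0.08465) = 0.29409.
True dip = arctan(0.29409) = 16.4°, dipping toward N (azimuth ≈ 008°).

16.4°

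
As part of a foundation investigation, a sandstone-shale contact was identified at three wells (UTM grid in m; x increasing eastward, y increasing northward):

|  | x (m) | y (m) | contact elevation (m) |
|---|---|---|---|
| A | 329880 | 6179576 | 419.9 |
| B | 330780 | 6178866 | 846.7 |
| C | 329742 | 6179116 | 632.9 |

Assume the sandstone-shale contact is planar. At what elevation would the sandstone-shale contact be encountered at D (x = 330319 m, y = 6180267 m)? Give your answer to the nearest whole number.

120 m

Two edge vectors: A→B = (900, -710, 426.8), A→C = (-138, -460, 213).
Normal n = (A→B) × (A→C) = (45098, -250598.4, -511980).
So ∂z/∂x = −n_x/n_z = 0.08808547 and ∂z/∂y = −n_y/n_z = −0.48946912.
Intercept c from A: 419.9 − 29057.64 + 3024711.63 = 2996073.89.
At (330319, 6180267): z = 29096.3 − 3025049.8 + 2996073.89 = 120.3 m.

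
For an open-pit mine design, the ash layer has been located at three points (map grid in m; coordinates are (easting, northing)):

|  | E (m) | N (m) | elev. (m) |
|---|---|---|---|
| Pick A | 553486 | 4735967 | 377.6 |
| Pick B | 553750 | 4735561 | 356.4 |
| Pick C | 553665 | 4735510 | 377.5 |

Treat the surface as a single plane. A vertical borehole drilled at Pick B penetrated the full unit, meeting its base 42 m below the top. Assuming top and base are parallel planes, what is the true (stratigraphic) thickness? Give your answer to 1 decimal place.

Two edge vectors: Pick A→Pick B = (264, -406, -21.2), Pick A→Pick C = (179, -457, -0.1).
Normal n = (Pick A→Pick B) × (Pick A→Pick C) = (-9647.8, -3768.4, -47974).
So ∂z/∂E = −n_x/n_z = −0.20110 and ∂z/∂N = −n_y/n_z = −0.07855.
|∇z| = √(a²+b²) = 0.21590, so dip δ = arctan(0.21590) = 12.18°.
True thickness = vertical thickness × cos δ = 42 × cos 12.18° = 41.1 m.

41.1 m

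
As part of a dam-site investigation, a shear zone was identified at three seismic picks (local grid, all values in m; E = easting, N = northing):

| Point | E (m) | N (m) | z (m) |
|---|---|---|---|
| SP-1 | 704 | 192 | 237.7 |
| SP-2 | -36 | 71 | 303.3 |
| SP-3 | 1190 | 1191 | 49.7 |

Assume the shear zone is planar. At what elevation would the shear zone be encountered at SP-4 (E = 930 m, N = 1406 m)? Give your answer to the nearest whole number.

32 m

Two edge vectors: SP-1→SP-2 = (-740, -121, 65.6), SP-1→SP-3 = (486, 999, -188).
Normal n = (SP-1→SP-2) × (SP-1→SP-3) = (-42786.4, -107238.4, -680454).
So ∂z/∂E = −n_x/n_z = −0.06288 and ∂z/∂N = −n_y/n_z = −0.15760.
Intercept c from SP-1: 237.7 + 44.27 + 30.26 = 312.23.
At (930, 1406): z = −58.5 − 221.6 + 312.23 = 32.2 m.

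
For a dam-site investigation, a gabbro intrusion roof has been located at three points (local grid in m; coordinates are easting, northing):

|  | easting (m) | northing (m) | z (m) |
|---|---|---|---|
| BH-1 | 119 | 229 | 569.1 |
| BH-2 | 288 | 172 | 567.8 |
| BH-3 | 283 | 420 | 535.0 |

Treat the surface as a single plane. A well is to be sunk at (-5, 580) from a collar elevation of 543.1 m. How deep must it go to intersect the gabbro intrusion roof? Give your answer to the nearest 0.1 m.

14.3 m

Let the plane be z = a·easting + b·northing + c.
BH-2−BH-1: 169a − 57b = −1.3;  BH-3−BH-1: 164a + 191b = −34.1.
Solving gives a = −0.05266, b = −0.13332.
Then c = 569.1 − a·119 − b·229 = 605.90.
At (-5, 580): z_contact = 0.26 − 77.33 + 605.90 = 528.83 m.
Depth below ground = 543.1 − 528.83 = 14.3 m.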